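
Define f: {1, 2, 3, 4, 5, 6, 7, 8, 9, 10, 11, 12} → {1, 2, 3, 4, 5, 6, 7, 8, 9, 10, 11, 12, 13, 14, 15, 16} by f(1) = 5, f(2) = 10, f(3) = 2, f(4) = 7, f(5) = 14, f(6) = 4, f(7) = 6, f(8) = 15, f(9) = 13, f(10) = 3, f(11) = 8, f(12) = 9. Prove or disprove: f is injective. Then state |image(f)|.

12

The values f(1), …, f(12) are 5, 10, 2, 7, 14, 4, 6, 15, 13, 3, 8, 9 — all distinct.
So f(a) = f(b) only when a = b, and f is injective.
The image of f is {2, 3, 4, 5, 6, 7, 8, 9, 10, 13, 14, 15}, which has 12 elements.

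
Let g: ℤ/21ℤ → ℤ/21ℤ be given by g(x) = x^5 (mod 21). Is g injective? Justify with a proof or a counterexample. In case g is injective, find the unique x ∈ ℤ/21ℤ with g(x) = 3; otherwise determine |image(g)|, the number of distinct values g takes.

Computing x^5 mod 21 for each x (by repeated squaring, reducing mod 21 at every step), the values g(0), g(1), …, g(20) are: 0, 1, 11, 12, 16, 17, 6, 7, 8, 18, 19, 2, 3, 13, 14, 15, 4, 5, 9, 10, 20.
Every element of ℤ/21ℤ appears exactly once in this list, so g is a bijection, and in particular injective.
Since g is injective, we read off the preimage of 3 from the same table: g(12) = 3, so g⁻¹(3) = 12.

12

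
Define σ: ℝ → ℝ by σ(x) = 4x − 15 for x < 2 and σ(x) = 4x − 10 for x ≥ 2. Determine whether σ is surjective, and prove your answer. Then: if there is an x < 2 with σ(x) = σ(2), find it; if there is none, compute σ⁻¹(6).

Both pieces are strictly increasing (slopes 4 and 4), so each is injective on its own interval.
The left piece maps (−∞, 2) onto (−∞, −7); the right piece maps [2, ∞) onto [−2, ∞).
The union (−∞, −7) ∪ [−2, ∞) omits the interval between −7 and −2; in particular −7 has no preimage. So σ is not surjective.
Because the two images are disjoint, no x < 2 has σ(x) = σ(2), so we compute σ⁻¹(6): 6 lies in [−2, ∞), so solve 4x − 10 = 6: x = (6 + 10)/4 = 4.

4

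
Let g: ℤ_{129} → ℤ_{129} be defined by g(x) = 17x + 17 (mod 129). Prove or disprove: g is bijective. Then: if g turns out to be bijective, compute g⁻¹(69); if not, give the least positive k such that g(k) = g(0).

41

By definition, g is injective if g(u) = g(v) implies u = v.
If g(u) = g(v), then 17u ≡ 17v (mod 129). Because gcd(17, 129) = 1, we may cancel 17 to get u ≡ v (mod 129).
We now compute 17⁻¹ mod 129 explicitly. Euclid's algorithm: 129 = 7·17 + 10, 17 = 1·10 + 7, 10 = 1·7 + 3, 7 = 2·3 + 1; back-substituting gives 1 = 38·17 − 5·129, so 17⁻¹ ≡ 38 (mod 129).
For any y ∈ ℤ_{129}, x = 38(y − 17) mod 129 satisfies g(x) = 17·38(y − 17) + 17 ≡ y (since 17·38 ≡ 1 mod 129). So every y has a preimage.
Thus g is bijective.
Since g is bijective, we find g⁻¹(69): we need 17x ≡ 69 − 17 ≡ 52 (mod 129). Using 17⁻¹ = 38: x ≡ 38·52 = 1976 = 15·129 + 41, so x = 41.
Check: g(41) = 17·41 + 17 = 714 = 5·129 + 69 ≡ 69 (mod 129).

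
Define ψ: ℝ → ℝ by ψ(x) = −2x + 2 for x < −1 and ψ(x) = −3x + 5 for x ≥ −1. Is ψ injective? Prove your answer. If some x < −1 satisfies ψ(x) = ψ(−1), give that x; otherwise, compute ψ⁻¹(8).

Both pieces are strictly decreasing (slopes −2 and −3), so each is injective on its own interval.
The left piece maps (−∞, −1) onto (4, ∞); the right piece maps [−1, ∞) onto (−∞, 8].
These images overlap. In particular ψ(−1) = 8 (right piece), and solving −2x + 2 = 8 on the left piece gives x = −3 < −1.
So ψ(−3) = ψ(−1) with −3 ≠ −1, and ψ is not injective. This x = −3 is the requested value below −1.

-3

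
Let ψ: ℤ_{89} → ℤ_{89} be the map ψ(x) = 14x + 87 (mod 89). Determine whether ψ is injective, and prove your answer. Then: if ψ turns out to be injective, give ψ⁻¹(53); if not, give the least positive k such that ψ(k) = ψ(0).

23

Suppose ψ(s) = ψ(t) in ℤ_{89}. Then 14s + 87 ≡ 14t + 87 (mod 89), hence 14(s − t) ≡ 0 (mod 89).
Since gcd(14, 89) = 1, 14 is invertible modulo 89, so s − t ≡ 0 (mod 89), i.e. s = t.
Therefore ψ is injective.
We now compute 14⁻¹ mod 89 explicitly. Euclid's algorithm: 89 = 6·14 + 5, 14 = 2·5 + 4, 5 = 1·4 + 1; back-substituting gives 1 = 70·14 − 11·89, so 14⁻¹ ≡ 70 (mod 89).
Since ψ is injective, we compute ψ⁻¹(53): solve 14x + 87 ≡ 53 (mod 89), i.e. 14x ≡ 55 (mod 89).
Multiplying by 14⁻¹ = 70 gives x ≡ 70·55 = 3850 = 43·89 + 23 ≡ 23 (mod 89).
Check: ψ(23) = 14·23 + 87 = 409 = 4·89 + 53 ≡ 53 (mod 89).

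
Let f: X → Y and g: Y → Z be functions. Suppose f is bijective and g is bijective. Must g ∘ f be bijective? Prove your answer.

bijective

Injectivity: if g(f(x_1)) = g(f(x_2)) then f(x_1) = f(x_2) (g injective) so x_1 = x_2 (f injective).
Surjectivity: for c ∈ Z pick b with g(b) = c, then a with f(a) = b; then (g ∘ f)(a) = c.
Thus g ∘ f is bijective.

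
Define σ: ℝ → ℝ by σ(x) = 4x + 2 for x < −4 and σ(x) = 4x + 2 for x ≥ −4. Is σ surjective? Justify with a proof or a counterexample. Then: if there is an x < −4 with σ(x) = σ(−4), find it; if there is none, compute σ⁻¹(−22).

Both pieces are strictly increasing (slopes 4 and 4), so each is injective on its own interval.
The left piece maps (−∞, −4) onto (−∞, −14); the right piece maps [−4, ∞) onto [−14, ∞).
These images together cover ℝ, so σ is surjective.
Because the two images are disjoint, no x < −4 has σ(x) = σ(−4), so we compute σ⁻¹(−22): −22 lies in (−∞, −14), so solve 4x + 2 = −22: x = (−22 − 2)/4 = −6.

-6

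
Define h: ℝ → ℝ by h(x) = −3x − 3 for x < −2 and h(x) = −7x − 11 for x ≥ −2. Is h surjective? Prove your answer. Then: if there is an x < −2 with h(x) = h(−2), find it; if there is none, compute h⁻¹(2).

Both pieces are strictly decreasing (slopes −3 and −7), so each is injective on its own interval.
The left piece maps (−∞, −2) onto (3, ∞); the right piece maps [−2, ∞) onto (−∞, 3].
These images together cover ℝ, so h is surjective.
Because the two images are disjoint, no x < −2 has h(x) = h(−2), so we compute h⁻¹(2): 2 lies in (−∞, 3], so solve −7x − 11 = 2: x = (2 + 11)/(−7) = −13/7.

-13/7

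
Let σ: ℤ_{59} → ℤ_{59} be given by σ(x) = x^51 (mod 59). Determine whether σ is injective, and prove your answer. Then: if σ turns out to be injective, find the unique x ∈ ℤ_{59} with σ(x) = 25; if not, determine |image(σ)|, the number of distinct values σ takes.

Since 59 is prime, the nonzero elements of ℤ_{59} form a cyclic group of order 58.
As gcd(51, 58) = 1, raising to the 51st power is a bijection on this group: if x_1^51 ≡ x_2^51 then (x_1x_2^{−1})^51 = 1, and the only element of order dividing gcd(51, 58) = 1 is 1, so x_1 = x_2.
With σ(0) = 0 this makes σ injective on all of ℤ_{59}, hence bijective (finite equal-size domain and codomain). In particular σ is injective.
Since σ is injective, we find the preimage of 25. The inverse of x ↦ x^51 on (ℤ_{59})^× is x ↦ x^33, because 51·33 = 1683 = 29·58 + 1 ≡ 1 (mod 58) and x^{58} = 1 for x ≠ 0 (Fermat). So σ⁻¹(25) = 25^33 mod 59.
Repeated squaring mod 59: 25^1 ≡ 25, 25^2 ≡ 25² = 625 ≡ 35, 25^4 ≡ 35² = 1225 ≡ 45, 25^8 ≡ 45² = 2025 ≡ 19, 25^16 ≡ 19² = 361 ≡ 7, 25^32 ≡ 7² = 49. Since 33 = 32 + 1, 25^33 ≡ 49·25: 49·25 = 1225 ≡ 45. So 25^33 ≡ 45 (mod 59).
Hence σ⁻¹(25) = 45.

45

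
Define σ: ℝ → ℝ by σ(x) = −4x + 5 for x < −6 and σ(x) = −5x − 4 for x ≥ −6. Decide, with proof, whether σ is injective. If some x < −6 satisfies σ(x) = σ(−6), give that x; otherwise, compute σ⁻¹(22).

Both pieces are strictly decreasing (slopes −4 and −5), so each is injective on its own interval.
The left piece maps (−∞, −6) onto (29, ∞); the right piece maps [−6, ∞) onto (−∞, 26].
These images are disjoint, so no value is attained by both pieces. Hence σ is injective.
Because the two images are disjoint, no x < −6 has σ(x) = σ(−6), so we compute σ⁻¹(22): 22 lies in (−∞, 26], so solve −5x − 4 = 22: x = (22 + 4)/(−5) = −26/5.

-26/5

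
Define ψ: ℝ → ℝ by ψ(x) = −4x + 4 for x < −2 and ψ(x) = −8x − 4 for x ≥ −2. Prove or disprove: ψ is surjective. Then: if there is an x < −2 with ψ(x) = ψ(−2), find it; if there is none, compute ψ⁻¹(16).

Both pieces are strictly decreasing (slopes −4 and −8), so each is injective on its own interval.
The left piece maps (−∞, −2) onto (12, ∞); the right piece maps [−2, ∞) onto (−∞, 12].
These images together cover ℝ, so ψ is surjective.
Because the two images are disjoint, no x < −2 has ψ(x) = ψ(−2), so we compute ψ⁻¹(16): 16 lies in (12, ∞), so solve −4x + 4 = 16: x = (16 − 4)/(−4) = −3.

-3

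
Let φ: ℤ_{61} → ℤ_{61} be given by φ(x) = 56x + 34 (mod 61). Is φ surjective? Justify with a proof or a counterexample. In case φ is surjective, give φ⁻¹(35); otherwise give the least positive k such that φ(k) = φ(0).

12

Recall that φ is surjective if every y in the codomain equals φ(x) for some x in the domain.
Since gcd(56, 61) = 1, 56 is invertible modulo 61. Euclid's algorithm: 61 = 1·56 + 5, 56 = 11·5 + 1; back-substituting gives 1 = 12·56 − 11·61, so 56⁻¹ ≡ 12 (mod 61).
Then y ↦ 12(y − 34) is a two-sided inverse to φ, so every y ∈ ℤ_{61} has a preimage.
So φ is surjective.
Since φ is surjective, we find φ⁻¹(35): we need 56x ≡ 35 − 34 ≡ 1 (mod 61). Using 56⁻¹ = 12: x ≡ 12·1 = 12, so x = 12.
Check: φ(12) = 56·12 + 34 = 706 = 11·61 + 35 ≡ 35 (mod 61).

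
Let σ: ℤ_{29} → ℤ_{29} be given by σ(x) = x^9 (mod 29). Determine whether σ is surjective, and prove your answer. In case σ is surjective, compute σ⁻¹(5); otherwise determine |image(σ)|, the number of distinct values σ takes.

Since 29 is prime, the nonzero elements of ℤ_{29} form a cyclic group of order 28.
As gcd(9, 28) = 1, raising to the 9th power is a bijection on this group: if s^9 ≡ t^9 then (st^{−1})^9 = 1, and the only element of order dividing gcd(9, 28) = 1 is 1, so s = t.
With σ(0) = 0 this makes σ injective on all of ℤ_{29}, hence bijective (finite equal-size domain and codomain). In particular σ is surjective.
Since σ is surjective, we find the preimage of 5. The inverse of x ↦ x^9 on (ℤ_{29})^× is x ↦ x^25, because 9·25 = 225 = 8·28 + 1 ≡ 1 (mod 28) and x^{28} = 1 for x ≠ 0 (Fermat). So σ⁻¹(5) = 5^25 mod 29.
Repeated squaring mod 29: 5^1 ≡ 5, 5^2 ≡ 5² = 25, 5^4 ≡ 25² = 625 ≡ 16, 5^8 ≡ 16² = 256 ≡ 24, 5^16 ≡ 24² = 576 ≡ 25. Since 25 = 16 + 8 + 1, 5^25 ≡ 25·24·5: 25·24 = 600 ≡ 20, then 20·5 = 100 ≡ 13. So 5^25 ≡ 13 (mod 29).
Hence σ⁻¹(5) = 13.

13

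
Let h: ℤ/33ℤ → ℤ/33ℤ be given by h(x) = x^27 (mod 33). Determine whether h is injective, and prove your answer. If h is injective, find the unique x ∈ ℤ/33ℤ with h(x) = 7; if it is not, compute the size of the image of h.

13

Computing x^27 mod 33 for each x (by repeated squaring, reducing mod 33 at every step), the values h(0), h(1), …, h(32) are: 0, 1, 29, 9, 16, 14, 30, 28, 2, 15, 10, 11, 12, 7, 20, 27, 25, 8, 6, 13, 26, 21, 22, 23, 18, 31, 5, 3, 19, 17, 24, 4, 32.
Every element of ℤ/33ℤ appears exactly once in this list, so h is a bijection, and in particular injective.
Since h is injective, we read off the preimage of 7 from the same table: h(13) = 7, so h⁻¹(7) = 13.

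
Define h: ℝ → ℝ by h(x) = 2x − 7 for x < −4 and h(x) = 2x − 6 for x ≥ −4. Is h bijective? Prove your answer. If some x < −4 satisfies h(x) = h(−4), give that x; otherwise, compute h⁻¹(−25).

-9

Both pieces are strictly increasing (slopes 2 and 2), so each is injective on its own interval.
The left piece maps (−∞, −4) onto (−∞, −15); the right piece maps [−4, ∞) onto [−14, ∞).
The images leave a gap (−15 has no preimage), so h is not surjective, hence not bijective.
Because the two images are disjoint, no x < −4 has h(x) = h(−4), so we compute h⁻¹(−25): −25 lies in (−∞, −15), so solve 2x − 7 = −25: x = (−25 + 7)/2 = −9.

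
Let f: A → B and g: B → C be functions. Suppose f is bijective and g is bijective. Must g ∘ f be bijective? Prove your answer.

Injectivity: if g(f(u)) = g(f(v)) then f(u) = f(v) (g injective) so u = v (f injective).
Surjectivity: for c ∈ C pick b with g(b) = c, then a with f(a) = b; then (g ∘ f)(a) = c.
Thus g ∘ f is bijective.

bijective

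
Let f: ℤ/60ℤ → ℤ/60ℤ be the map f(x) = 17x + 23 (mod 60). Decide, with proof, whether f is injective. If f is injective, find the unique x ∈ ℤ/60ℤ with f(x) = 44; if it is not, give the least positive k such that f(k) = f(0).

33

Suppose f(a) = f(b) in ℤ/60ℤ. Then 17a + 23 ≡ 17b + 23 (mod 60), thus 17(a − b) ≡ 0 (mod 60).
Since gcd(17, 60) = 1, 17 is invertible modulo 60, hence a − b ≡ 0 (mod 60), i.e. a = b.
So f is injective.
We now compute 17⁻¹ mod 60 explicitly. Euclid's algorithm: 60 = 3·17 + 9, 17 = 1·9 + 8, 9 = 1·8 + 1; back-substituting gives 1 = 53·17 − 15·60, so 17⁻¹ ≡ 53 (mod 60).
Since f is injective, we find f⁻¹(44): we need 17x ≡ 44 − 23 ≡ 21 (mod 60). Using 17⁻¹ = 53: x ≡ 53·21 = 1113 = 18·60 + 33, so x = 33.
Check: f(33) = 17·33 + 23 = 584 = 9·60 + 44 ≡ 44 (mod 60).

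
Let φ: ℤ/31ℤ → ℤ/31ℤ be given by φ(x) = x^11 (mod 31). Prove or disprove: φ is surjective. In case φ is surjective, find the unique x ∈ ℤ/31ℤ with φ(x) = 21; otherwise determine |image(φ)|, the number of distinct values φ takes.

Since 31 is prime, the nonzero elements of ℤ/31ℤ form a cyclic group of order 30.
As gcd(11, 30) = 1, raising to the 11th power is a bijection on this group: if a^11 ≡ b^11 then (ab^{−1})^11 = 1, and the only element of order dividing gcd(11, 30) = 1 is 1, so a = b.
With φ(0) = 0 this makes φ injective on all of ℤ/31ℤ, hence bijective (finite equal-size domain and codomain). In particular φ is surjective.
Since φ is surjective, we find the preimage of 21. The inverse of x ↦ x^11 on (ℤ/31ℤ)^× is x ↦ x^11, because 11·11 = 121 = 4·30 + 1 ≡ 1 (mod 30) and x^{30} = 1 for x ≠ 0 (Fermat). So φ⁻¹(21) = 21^11 mod 31.
Repeated squaring mod 31: 21^1 ≡ 21, 21^2 ≡ 21² = 441 ≡ 7, 21^4 ≡ 7² = 49 ≡ 18, 21^8 ≡ 18² = 324 ≡ 14. Since 11 = 8 + 2 + 1, 21^11 ≡ 14·7·21: 14·7 = 98 ≡ 5, then 5·21 = 105 ≡ 12. So 21^11 ≡ 12 (mod 31).
Hence φ⁻¹(21) = 12.

12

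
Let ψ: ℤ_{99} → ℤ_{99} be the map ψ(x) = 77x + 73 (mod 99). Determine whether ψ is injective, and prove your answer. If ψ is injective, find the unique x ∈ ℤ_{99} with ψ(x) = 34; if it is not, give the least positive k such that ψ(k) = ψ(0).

9

Recall that injectivity means: for all x_1, x_2 in the domain, ψ(x_1) = ψ(x_2) implies x_1 = x_2.
We have gcd(77, 99) = 11 > 1. Taking x_1 = 0 and x_2 = 9: ψ(0) = 73 and ψ(9) = 77·9 + 73 = 766 ≡ 73 (mod 99).
So ψ(0) = ψ(9) while 0 ≠ 9, thus ψ is not injective.
Since ψ is not injective, we find the least positive k with ψ(k) = ψ(0): this means 77k ≡ 0 (mod 99), i.e. 99 ∣ 77k. Since gcd(77, 99) = 11, dividing through by 11 this holds exactly when 9 ∣ 7k, and as gcd(7, 9) = 1, exactly when 9 ∣ k.
The smallest positive such k is 9.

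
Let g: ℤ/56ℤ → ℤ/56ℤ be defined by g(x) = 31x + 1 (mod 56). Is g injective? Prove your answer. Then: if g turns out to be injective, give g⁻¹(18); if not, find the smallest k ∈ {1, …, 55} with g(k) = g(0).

If g(x_1) = g(x_2), then 31x_1 ≡ 31x_2 (mod 56). Because gcd(31, 56) = 1, we may cancel 31 to get x_1 ≡ x_2 (mod 56).
Therefore g is injective.
We now compute 31⁻¹ mod 56 explicitly. Euclid's algorithm: 56 = 1·31 + 25, 31 = 1·25 + 6, 25 = 4·6 + 1; back-substituting gives 1 = 47·31 − 26·56, so 31⁻¹ ≡ 47 (mod 56).
Since g is injective, we compute g⁻¹(18): solve 31x + 1 ≡ 18 (mod 56), i.e. 31x ≡ 17 (mod 56).
Multiplying by 31⁻¹ = 47 gives x ≡ 47·17 = 799 = 14·56 + 15 ≡ 15 (mod 56).
Check: g(15) = 31·15 + 1 = 466 = 8·56 + 18 ≡ 18 (mod 56).

15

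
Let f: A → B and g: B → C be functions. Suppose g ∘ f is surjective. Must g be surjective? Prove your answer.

Let c ∈ C. Since g ∘ f is surjective, some a ∈ A has g(f(a)) = c. Then b = f(a) ∈ B satisfies g(b) = c. So g is surjective.

surjective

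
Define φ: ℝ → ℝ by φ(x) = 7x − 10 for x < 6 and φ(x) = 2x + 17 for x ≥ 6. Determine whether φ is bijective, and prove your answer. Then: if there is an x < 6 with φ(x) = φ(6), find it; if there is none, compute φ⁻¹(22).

39/7

Both pieces are strictly increasing (slopes 7 and 2), so each is injective on its own interval.
The left piece maps (−∞, 6) onto (−∞, 32); the right piece maps [6, ∞) onto [29, ∞).
These images overlap. In particular φ(6) = 29 (right piece), and solving 7x − 10 = 29 on the left piece gives x = 39/7 < 6.
So φ(39/7) = φ(6) with 39/7 ≠ 6, and φ is not injective, hence not bijective. This x = 39/7 is the requested value below 6.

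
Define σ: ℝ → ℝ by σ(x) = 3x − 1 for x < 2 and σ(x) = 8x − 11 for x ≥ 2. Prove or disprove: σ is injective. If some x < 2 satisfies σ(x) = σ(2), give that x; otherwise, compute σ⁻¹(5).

Both pieces are strictly increasing (slopes 3 and 8), so each is injective on its own interval.
The left piece maps (−∞, 2) onto (−∞, 5); the right piece maps [2, ∞) onto [5, ∞).
These images are disjoint, so no value is attained by both pieces. Thus σ is injective.
Because the two images are disjoint, no x < 2 has σ(x) = σ(2), so we compute σ⁻¹(5): 5 lies in [5, ∞), so solve 8x − 11 = 5: x = (5 + 11)/8 = 2.

2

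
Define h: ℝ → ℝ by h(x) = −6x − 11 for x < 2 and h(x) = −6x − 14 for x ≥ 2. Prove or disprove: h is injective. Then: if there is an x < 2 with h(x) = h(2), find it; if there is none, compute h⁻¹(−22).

11/6

Both pieces are strictly decreasing (slopes −6 and −6), so each is injective on its own interval.
The left piece maps (−∞, 2) onto (−23, ∞); the right piece maps [2, ∞) onto (−∞, −26].
These images are disjoint, so no value is attained by both pieces. Thus h is injective.
Because the two images are disjoint, no x < 2 has h(x) = h(2), so we compute h⁻¹(−22): −22 lies in (−23, ∞), so solve −6x − 11 = −22: x = (−22 + 11)/(−6) = 11/6.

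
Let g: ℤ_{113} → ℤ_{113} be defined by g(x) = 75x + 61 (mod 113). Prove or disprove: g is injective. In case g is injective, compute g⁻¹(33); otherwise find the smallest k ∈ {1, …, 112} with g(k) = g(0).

By definition, injectivity means: for all a, b in the domain, g(a) = g(b) implies a = b.
If g(a) = g(b), then 75a ≡ 75b (mod 113). Because gcd(75, 113) = 1, we may cancel 75 to get a ≡ b (mod 113).
So g is injective.
We now compute 75⁻¹ mod 113 explicitly. Euclid's algorithm: 113 = 1·75 + 38, 75 = 1·38 + 37, 38 = 1·37 + 1; back-substituting gives 1 = 110·75 − 73·113, so 75⁻¹ ≡ 110 (mod 113).
Since g is injective, we find g⁻¹(33): we need 75x ≡ 33 − 61 ≡ 85 (mod 113). Using 75⁻¹ = 110: x ≡ 110·85 = 9350 = 82·113 + 84, so x = 84.
Check: g(84) = 75·84 + 61 = 6361 = 56·113 + 33 ≡ 33 (mod 113).

84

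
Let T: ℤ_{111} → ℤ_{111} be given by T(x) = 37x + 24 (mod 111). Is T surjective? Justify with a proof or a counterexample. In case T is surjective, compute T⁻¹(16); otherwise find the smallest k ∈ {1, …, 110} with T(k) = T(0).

Since gcd(37, 111) = 37, we have 37x ≡ 0 (mod 37) for all x, so T(x) ≡ 24 (mod 37).
But 0 ≢ 24 (mod 37), so 0 ∈ ℤ_{111} has no preimage. Hence T is not surjective.
Since T is not surjective, we find the least positive k with T(k) = T(0): this means 37k ≡ 0 (mod 111), i.e. 111 ∣ 37k. Since gcd(37, 111) = 37, dividing through by 37 this holds exactly when 3 ∣ k.
The smallest positive such k is 3.

3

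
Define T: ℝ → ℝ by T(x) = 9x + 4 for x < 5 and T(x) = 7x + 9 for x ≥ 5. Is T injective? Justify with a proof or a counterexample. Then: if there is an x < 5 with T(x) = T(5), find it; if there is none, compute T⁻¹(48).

40/9

Both pieces are strictly increasing (slopes 9 and 7), so each is injective on its own interval.
The left piece maps (−∞, 5) onto (−∞, 49); the right piece maps [5, ∞) onto [44, ∞).
These images overlap. In particular T(5) = 44 (right piece), and solving 9x + 4 = 44 on the left piece gives x = 40/9 < 5.
So T(40/9) = T(5) with 40/9 ≠ 5, and T is not injective. This x = 40/9 is the requested value below 5.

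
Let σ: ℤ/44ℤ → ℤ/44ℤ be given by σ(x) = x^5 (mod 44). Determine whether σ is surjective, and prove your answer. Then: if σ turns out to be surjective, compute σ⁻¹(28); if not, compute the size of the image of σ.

9

σ(1) = 1^5 = 1.
σ(5): Repeated squaring mod 44: 5^1 ≡ 5, 5^2 ≡ 5² = 25, 5^4 ≡ 25² = 625 ≡ 9. Since 5 = 4 + 1, 5^5 ≡ 9·5: 9·5 = 45 ≡ 1. So 5^5 ≡ 1 (mod 44).
So σ(1) = σ(5) = 1 while 1 ≠ 5, hence σ is not injective.
A non-injective map from the 44-element set ℤ/44ℤ to itself takes at most 43 distinct values, so it cannot be surjective. Hence σ is not surjective.
Since σ is not surjective, we determine |image(σ)|. Computing x^5 mod 44 for each x (by repeated squaring, reducing mod 44 at every step), the values σ(0), σ(1), …, σ(43) are: 0, 1, 32, 23, 12, 1, 32, 43, 32, 1, 32, 11, 12, 21, 12, 23, 12, 21, 32, 43, 12, 21, 0, 23, 32, 1, 12, 23, 32, 21, 32, 23, 32, 33, 12, 43, 12, 1, 12, 43, 32, 21, 12, 43.
The distinct values are {0, 1, 11, 12, 21, 23, 32, 33, 43}; there are 9 of them.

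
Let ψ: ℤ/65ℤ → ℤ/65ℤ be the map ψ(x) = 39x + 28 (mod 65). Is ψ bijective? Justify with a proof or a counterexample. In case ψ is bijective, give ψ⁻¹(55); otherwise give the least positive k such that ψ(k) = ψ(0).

We have gcd(39, 65) = 13 > 1. Taking a = 0 and b = 5: ψ(0) = 28 and ψ(5) = 39·5 + 28 = 223 ≡ 28 (mod 65).
So ψ(0) = ψ(5) while 0 ≠ 5, so ψ is not injective, hence not bijective.
Since ψ is not bijective, we find the least positive k with ψ(k) = ψ(0): this means 39k ≡ 0 (mod 65), i.e. 65 ∣ 39k. Since gcd(39, 65) = 13, dividing through by 13 this holds exactly when 5 ∣ 3k, and as gcd(3, 5) = 1, exactly when 5 ∣ k.
The smallest positive such k is 5.

5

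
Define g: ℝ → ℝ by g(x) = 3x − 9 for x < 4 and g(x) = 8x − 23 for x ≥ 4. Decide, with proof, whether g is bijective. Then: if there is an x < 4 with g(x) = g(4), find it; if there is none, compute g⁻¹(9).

4

Both pieces are strictly increasing (slopes 3 and 8), so each is injective on its own interval.
The left piece maps (−∞, 4) onto (−∞, 3); the right piece maps [4, ∞) onto [9, ∞).
The images leave a gap (3 has no preimage), so g is not surjective, hence not bijective.
Because the two images are disjoint, no x < 4 has g(x) = g(4), so we compute g⁻¹(9): 9 lies in [9, ∞), so solve 8x − 23 = 9: x = (9 + 23)/8 = 4.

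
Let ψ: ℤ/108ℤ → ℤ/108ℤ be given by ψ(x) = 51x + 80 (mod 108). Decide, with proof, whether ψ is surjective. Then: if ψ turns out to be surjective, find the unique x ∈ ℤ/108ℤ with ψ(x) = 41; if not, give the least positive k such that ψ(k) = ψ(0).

Recall that ψ is surjective if every y in the codomain equals ψ(x) for some x in the domain.
Since gcd(51, 108) = 3, we have 51x ≡ 0 (mod 3) for all x, so ψ(x) ≡ 2 (mod 3).
But 0 ≢ 2 (mod 3), so 0 ∈ ℤ/108ℤ has no preimage. So ψ is not surjective.
Since ψ is not surjective, we find the least positive k with ψ(k) = ψ(0): this means 51k ≡ 0 (mod 108), i.e. 108 ∣ 51k. Since gcd(51, 108) = 3, dividing through by 3 this holds exactly when 36 ∣ 17k, and as gcd(17, 36) = 1, exactly when 36 ∣ k.
The smallest positive such k is 36.

36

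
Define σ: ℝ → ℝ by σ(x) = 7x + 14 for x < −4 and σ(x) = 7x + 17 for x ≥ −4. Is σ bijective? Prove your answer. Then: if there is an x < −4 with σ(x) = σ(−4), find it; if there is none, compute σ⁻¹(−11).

-4

Both pieces are strictly increasing (slopes 7 and 7), so each is injective on its own interval.
The left piece maps (−∞, −4) onto (−∞, −14); the right piece maps [−4, ∞) onto [−11, ∞).
The images leave a gap (−14 has no preimage), so σ is not surjective, hence not bijective.
Because the two images are disjoint, no x < −4 has σ(x) = σ(−4), so we compute σ⁻¹(−11): −11 lies in [−11, ∞), so solve 7x + 17 = −11: x = (−11 − 17)/7 = −4.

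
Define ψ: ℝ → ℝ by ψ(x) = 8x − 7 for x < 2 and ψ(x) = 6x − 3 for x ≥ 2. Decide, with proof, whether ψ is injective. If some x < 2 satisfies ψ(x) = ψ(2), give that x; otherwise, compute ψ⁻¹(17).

Both pieces are strictly increasing (slopes 8 and 6), so each is injective on its own interval.
The left piece maps (−∞, 2) onto (−∞, 9); the right piece maps [2, ∞) onto [9, ∞).
These images are disjoint, so no value is attained by both pieces. Hence ψ is injective.
Because the two images are disjoint, no x < 2 has ψ(x) = ψ(2), so we compute ψ⁻¹(17): 17 lies in [9, ∞), so solve 6x − 3 = 17: x = (17 + 3)/6 = 10/3.

10/3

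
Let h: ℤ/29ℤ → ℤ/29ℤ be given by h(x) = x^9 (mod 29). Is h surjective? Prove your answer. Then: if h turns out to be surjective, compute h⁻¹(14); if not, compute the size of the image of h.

21

Since 29 is prime, the nonzero elements of ℤ/29ℤ form a cyclic group of order 28.
As gcd(9, 28) = 1, raising to the 9th power is a bijection on this group: if a^9 ≡ b^9 then (ab^{−1})^9 = 1, and the only element of order dividing gcd(9, 28) = 1 is 1, so a = b.
With h(0) = 0 this makes h injective on all of ℤ/29ℤ, hence bijective (finite equal-size domain and codomain). In particular h is surjective.
Since h is surjective, we find the preimage of 14. The inverse of x ↦ x^9 on (ℤ/29ℤ)^× is x ↦ x^25, because 9·25 = 225 = 8·28 + 1 ≡ 1 (mod 28) and x^{28} = 1 for x ≠ 0 (Fermat). So h⁻¹(14) = 14^25 mod 29.
Repeated squaring mod 29: 14^1 ≡ 14, 14^2 ≡ 14² = 196 ≡ 22, 14^4 ≡ 22² = 484 ≡ 20, 14^8 ≡ 20² = 400 ≡ 23, 14^16 ≡ 23² = 529 ≡ 7. Since 25 = 16 + 8 + 1, 14^25 ≡ 7·23·14: 7·23 = 161 ≡ 16, then 16·14 = 224 ≡ 21. So 14^25 ≡ 21 (mod 29).
Hence h⁻¹(14) = 21.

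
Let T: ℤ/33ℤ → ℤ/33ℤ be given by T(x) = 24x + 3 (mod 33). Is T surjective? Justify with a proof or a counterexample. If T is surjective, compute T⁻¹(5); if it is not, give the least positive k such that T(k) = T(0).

Since gcd(24, 33) = 3, we have 24x ≡ 0 (mod 3) for all x, so T(x) ≡ 0 (mod 3).
But 1 ≢ 0 (mod 3), so 1 ∈ ℤ/33ℤ has no preimage. Hence T is not surjective.
Since T is not surjective, we find the least positive k with T(k) = T(0): this means 24k ≡ 0 (mod 33), i.e. 33 ∣ 24k. Since gcd(24, 33) = 3, dividing through by 3 this holds exactly when 11 ∣ 8k, and as gcd(8, 11) = 1, exactly when 11 ∣ k.
The smallest positive such k is 11.

11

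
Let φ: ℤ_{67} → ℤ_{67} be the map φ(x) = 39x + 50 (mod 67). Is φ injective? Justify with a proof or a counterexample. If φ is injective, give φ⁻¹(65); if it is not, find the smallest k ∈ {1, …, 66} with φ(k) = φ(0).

21

If φ(s) = φ(t), then 39s ≡ 39t (mod 67). Because gcd(39, 67) = 1, we may cancel 39 to get s ≡ t (mod 67).
Therefore φ is injective.
We now compute 39⁻¹ mod 67 explicitly. Euclid's algorithm: 67 = 1·39 + 28, 39 = 1·28 + 11, 28 = 2·11 + 6, 11 = 1·6 + 5, 6 = 1·5 + 1; back-substituting gives 1 = 55·39 − 32·67, so 39⁻¹ ≡ 55 (mod 67).
Since φ is injective, we compute φ⁻¹(65): solve 39x + 50 ≡ 65 (mod 67), i.e. 39x ≡ 15 (mod 67).
Multiplying by 39⁻¹ = 55 gives x ≡ 55·15 = 825 = 12·67 + 21 ≡ 21 (mod 67).
Check: φ(21) = 39·21 + 50 = 869 = 12·67 + 65 ≡ 65 (mod 67).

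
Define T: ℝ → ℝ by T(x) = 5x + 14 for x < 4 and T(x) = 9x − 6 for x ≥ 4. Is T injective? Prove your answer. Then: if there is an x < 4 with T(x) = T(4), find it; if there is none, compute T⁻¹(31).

16/5

Both pieces are strictly increasing (slopes 5 and 9), so each is injective on its own interval.
The left piece maps (−∞, 4) onto (−∞, 34); the right piece maps [4, ∞) onto [30, ∞).
These images overlap. In particular T(4) = 30 (right piece), and solving 5x + 14 = 30 on the left piece gives x = 16/5 < 4.
So T(16/5) = T(4) with 16/5 ≠ 4, and T is not injective. This x = 16/5 is the requested value below 4.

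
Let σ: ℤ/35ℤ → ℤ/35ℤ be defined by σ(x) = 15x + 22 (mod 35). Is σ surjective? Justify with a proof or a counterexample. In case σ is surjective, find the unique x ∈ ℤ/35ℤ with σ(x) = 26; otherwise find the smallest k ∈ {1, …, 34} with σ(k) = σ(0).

Since gcd(15, 35) = 5, we have 15x ≡ 0 (mod 5) for all x, so σ(x) ≡ 2 (mod 5).
But 0 ≢ 2 (mod 5), so 0 ∈ ℤ/35ℤ has no preimage. Thus σ is not surjective.
Since σ is not surjective, we find the least positive k with σ(k) = σ(0): this means 15k ≡ 0 (mod 35), i.e. 35 ∣ 15k. Since gcd(15, 35) = 5, dividing through by 5 this holds exactly when 7 ∣ 3k, and as gcd(3, 7) = 1, exactly when 7 ∣ k.
The smallest positive such k is 7.

7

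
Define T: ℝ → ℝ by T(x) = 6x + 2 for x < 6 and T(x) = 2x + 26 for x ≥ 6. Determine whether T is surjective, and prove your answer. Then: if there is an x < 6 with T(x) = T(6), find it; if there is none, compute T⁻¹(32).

Both pieces are strictly increasing (slopes 6 and 2), so each is injective on its own interval.
The left piece maps (−∞, 6) onto (−∞, 38); the right piece maps [6, ∞) onto [38, ∞).
These images together cover ℝ, so T is surjective.
Because the two images are disjoint, no x < 6 has T(x) = T(6), so we compute T⁻¹(32): 32 lies in (−∞, 38), so solve 6x + 2 = 32: x = (32 − 2)/6 = 5.

5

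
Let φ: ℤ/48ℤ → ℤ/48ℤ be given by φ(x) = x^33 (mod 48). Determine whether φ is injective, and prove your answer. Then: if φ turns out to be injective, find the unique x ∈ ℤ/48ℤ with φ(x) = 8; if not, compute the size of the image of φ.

φ(0) = 0^33 = 0.
φ(6): Repeated squaring mod 48: 6^1 ≡ 6, 6^2 ≡ 6² = 36, 6^4 ≡ 36² = 1296 ≡ 0, 6^8 ≡ 0² = 0, 6^16 ≡ 0² = 0, 6^32 ≡ 0² = 0. Since 33 = 32 + 1, 6^33 ≡ 0·6: 0·6 = 0. So 6^33 ≡ 0 (mod 48).
So φ(0) = φ(6) = 0 while 0 ≠ 6, thus φ is not injective.
Since φ is not injective, we determine |image(φ)|. Computing x^33 mod 48 for each x (by repeated squaring, reducing mod 48 at every step), the values φ(0), φ(1), …, φ(47) are: 0, 1, 32, 3, 16, 5, 0, 7, 32, 9, 16, 11, 0, 13, 32, 15, 16, 17, 0, 19, 32, 21, 16, 23, 0, 25, 32, 27, 16, 29, 0, 31, 32, 33, 16, 35, 0, 37, 32, 39, 16, 41, 0, 43, 32, 45, 16, 47.
The distinct values are {0, 1, 3, 5, 7, 9, 11, 13, 15, 16, 17, 19, 21, 23, 25, 27, 29, 31, 32, 33, 35, 37, 39, 41, 43, 45, 47}; there are 27 of them.

27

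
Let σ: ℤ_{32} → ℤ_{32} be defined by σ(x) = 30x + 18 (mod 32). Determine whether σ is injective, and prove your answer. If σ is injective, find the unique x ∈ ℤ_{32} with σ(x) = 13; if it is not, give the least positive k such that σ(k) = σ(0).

We have gcd(30, 32) = 2 > 1. Taking a = 0 and b = 16: σ(0) = 18 and σ(16) = 30·16 + 18 = 498 ≡ 18 (mod 32).
So σ(0) = σ(16) while 0 ≠ 16, thus σ is not injective.
Since σ is not injective, we find the least positive k with σ(k) = σ(0): this means 30k ≡ 0 (mod 32), i.e. 32 ∣ 30k. Since gcd(30, 32) = 2, dividing through by 2 this holds exactly when 16 ∣ 15k, and as gcd(15, 16) = 1, exactly when 16 ∣ k.
The smallest positive such k is 16.

16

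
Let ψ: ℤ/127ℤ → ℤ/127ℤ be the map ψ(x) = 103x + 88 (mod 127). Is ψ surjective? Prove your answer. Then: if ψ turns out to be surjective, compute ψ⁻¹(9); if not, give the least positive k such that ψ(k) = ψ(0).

Recall that surjectivity means every element of the codomain has a preimage under ψ.
Since gcd(103, 127) = 1, 103 is invertible modulo 127. Euclid's algorithm: 127 = 1·103 + 24, 103 = 4·24 + 7, 24 = 3·7 + 3, 7 = 2·3 + 1; back-substituting gives 1 = 37·103 − 30·127, so 103⁻¹ ≡ 37 (mod 127).
For any y ∈ ℤ/127ℤ, x = 37(y − 88) mod 127 satisfies ψ(x) = 103·37(y − 88) + 88 ≡ y (since 103·37 ≡ 1 mod 127). So every y has a preimage.
So ψ is surjective.
Since ψ is surjective, we find ψ⁻¹(9): we need 103x ≡ 9 − 88 ≡ 48 (mod 127). Using 103⁻¹ = 37: x ≡ 37·48 = 1776 = 13·127 + 125, so x = 125.
Check: ψ(125) = 103·125 + 88 = 12963 = 102·127 + 9 ≡ 9 (mod 127).

125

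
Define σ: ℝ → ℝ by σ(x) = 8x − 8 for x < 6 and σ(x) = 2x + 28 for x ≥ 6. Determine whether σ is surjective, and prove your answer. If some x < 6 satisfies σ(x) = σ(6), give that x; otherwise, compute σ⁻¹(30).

Both pieces are strictly increasing (slopes 8 and 2), so each is injective on its own interval.
The left piece maps (−∞, 6) onto (−∞, 40); the right piece maps [6, ∞) onto [40, ∞).
These images together cover ℝ, so σ is surjective.
Because the two images are disjoint, no x < 6 has σ(x) = σ(6), so we compute σ⁻¹(30): 30 lies in (−∞, 40), so solve 8x − 8 = 30: x = (30 + 8)/8 = 19/4.

19/4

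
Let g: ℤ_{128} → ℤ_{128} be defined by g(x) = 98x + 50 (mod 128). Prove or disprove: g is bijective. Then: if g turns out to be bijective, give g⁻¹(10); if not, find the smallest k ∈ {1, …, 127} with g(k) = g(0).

Recall: injectivity means: for all a, b in the domain, g(a) = g(b) implies a = b.
We have gcd(98, 128) = 2 > 1. Taking a = 0 and b = 64: g(0) = 50 and g(64) = 98·64 + 50 = 6322 ≡ 50 (mod 128).
So g(0) = g(64) while 0 ≠ 64, thus g is not injective, hence not bijective.
Since g is not bijective, we find the least positive k with g(k) = g(0): this means 98k ≡ 0 (mod 128), i.e. 128 ∣ 98k. Since gcd(98, 128) = 2, dividing through by 2 this holds exactly when 64 ∣ 49k, and as gcd(49, 64) = 1, exactly when 64 ∣ k.
The smallest positive such k is 64.

64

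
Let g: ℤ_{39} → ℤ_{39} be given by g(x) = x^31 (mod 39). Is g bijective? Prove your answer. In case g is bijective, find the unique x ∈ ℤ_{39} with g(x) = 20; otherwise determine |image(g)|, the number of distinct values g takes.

32

Computing x^31 mod 39 for each x (by repeated squaring, reducing mod 39 at every step), the values g(0), g(1), …, g(38) are: 0, 1, 11, 3, 4, 8, 33, 19, 5, 9, 10, 2, 12, 13, 14, 24, 16, 17, 21, 7, 32, 18, 22, 23, 15, 25, 26, 27, 37, 29, 30, 34, 20, 6, 31, 35, 36, 28, 38.
Every element of ℤ_{39} appears exactly once in this list, so g is a bijection, and in particular bijective.
Since g is bijective, we read off the preimage of 20 from the same table: g(32) = 20, so g⁻¹(20) = 32.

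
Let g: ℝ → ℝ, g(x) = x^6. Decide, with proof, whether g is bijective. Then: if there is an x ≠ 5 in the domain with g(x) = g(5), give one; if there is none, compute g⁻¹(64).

-5

g(5) = 15625 = (−5)^6 = g(−5) (since 6 is even), with 5 ≠ −5. So g is not injective, hence not bijective.
For the follow-up, such an x exists: taking x = −5 ∈ ℝ gives g(−5) = 15625 = g(5) with −5 ≠ 5.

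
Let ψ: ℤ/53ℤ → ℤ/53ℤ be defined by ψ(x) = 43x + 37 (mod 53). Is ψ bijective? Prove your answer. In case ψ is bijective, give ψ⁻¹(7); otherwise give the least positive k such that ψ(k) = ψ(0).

Recall: injectivity means: for all s, t in the domain, ψ(s) = ψ(t) implies s = t.
If ψ(s) = ψ(t), then 43s ≡ 43t (mod 53). Because gcd(43, 53) = 1, we may cancel 43 to get s ≡ t (mod 53).
We now compute 43⁻¹ mod 53 explicitly. Euclid's algorithm: 53 = 1·43 + 10, 43 = 4·10 + 3, 10 = 3·3 + 1; back-substituting gives 1 = 37·43 − 30·53, so 43⁻¹ ≡ 37 (mod 53).
For any y ∈ ℤ/53ℤ, x = 37(y − 37) mod 53 satisfies ψ(x) = 43·37(y − 37) + 37 ≡ y (since 43·37 ≡ 1 mod 53). So every y has a preimage.
Hence ψ is bijective.
Since ψ is bijective, we find ψ⁻¹(7): we need 43x ≡ 7 − 37 ≡ 23 (mod 53). Using 43⁻¹ = 37: x ≡ 37·23 = 851 = 16·53 + 3, so x = 3.
Check: ψ(3) = 43·3 + 37 = 166 = 3·53 + 7 ≡ 7 (mod 53).

3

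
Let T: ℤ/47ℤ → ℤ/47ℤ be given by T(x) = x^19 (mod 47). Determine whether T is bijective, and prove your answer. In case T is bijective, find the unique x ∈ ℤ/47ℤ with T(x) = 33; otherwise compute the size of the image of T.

19

Since 47 is prime, the nonzero elements of ℤ/47ℤ form a cyclic group of order 46.
As gcd(19, 46) = 1, raising to the 19th power is a bijection on this group: if x_1^19 ≡ x_2^19 then (x_1x_2^{−1})^19 = 1, and the only element of order dividing gcd(19, 46) = 1 is 1, so x_1 = x_2.
With T(0) = 0 this makes T injective on all of ℤ/47ℤ, hence bijective (finite equal-size domain and codomain). In particular T is bijective.
Since T is bijective, we find the preimage of 33. The inverse of x ↦ x^19 on (ℤ/47ℤ)^× is x ↦ x^17, because 19·17 = 323 = 7·46 + 1 ≡ 1 (mod 46) and x^{46} = 1 for x ≠ 0 (Fermat). So T⁻¹(33) = 33^17 mod 47.
Repeated squaring mod 47: 33^1 ≡ 33, 33^2 ≡ 33² = 1089 ≡ 8, 33^4 ≡ 8² = 64 ≡ 17, 33^8 ≡ 17² = 289 ≡ 7, 33^16 ≡ 7² = 49 ≡ 2. Since 17 = 16 + 1, 33^17 ≡ 2·33: 2·33 = 66 ≡ 19. So 33^17 ≡ 19 (mod 47).
Hence T⁻¹(33) = 19.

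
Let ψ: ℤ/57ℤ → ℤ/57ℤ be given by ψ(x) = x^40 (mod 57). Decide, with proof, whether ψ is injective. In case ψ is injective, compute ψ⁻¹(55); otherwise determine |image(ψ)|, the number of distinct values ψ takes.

20

ψ(8): Repeated squaring mod 57: 8^1 ≡ 8, 8^2 ≡ 8² = 64 ≡ 7, 8^4 ≡ 7² = 49, 8^8 ≡ 49² = 2401 ≡ 7, 8^16 ≡ 7² = 49, 8^32 ≡ 49² = 2401 ≡ 7. Since 40 = 32 + 8, 8^40 ≡ 7·7: 7·7 = 49. So 8^40 ≡ 49 (mod 57).
ψ(11): Repeated squaring mod 57: 11^1 ≡ 11, 11^2 ≡ 11² = 121 ≡ 7, 11^4 ≡ 7² = 49, 11^8 ≡ 49² = 2401 ≡ 7, 11^16 ≡ 7² = 49, 11^32 ≡ 49² = 2401 ≡ 7. Since 40 = 32 + 8, 11^40 ≡ 7·7: 7·7 = 49. So 11^40 ≡ 49 (mod 57).
So ψ(8) = ψ(11) = 49 while 8 ≠ 11, hence ψ is not injective.
Since ψ is not injective, we determine |image(ψ)|. Computing x^40 mod 57 for each x (by repeated squaring, reducing mod 57 at every step), the values ψ(0), ψ(1), …, ψ(56) are: 0, 1, 16, 24, 28, 55, 42, 7, 49, 6, 25, 49, 45, 4, 55, 9, 43, 16, 39, 19, 1, 54, 43, 28, 36, 4, 7, 30, 25, 25, 30, 7, 4, 36, 28, 43, 54, 1, 19, 39, 16, 43, 9, 55, 4, 45, 49, 25, 6, 49, 7, 42, 55, 28, 24, 16, 1.
The distinct values are {0, 1, 4, 6, 7, 9, 16, 19, 24, 25, 28, 30, 36, 39, 42, 43, 45, 49, 54, 55}; there are 20 of them.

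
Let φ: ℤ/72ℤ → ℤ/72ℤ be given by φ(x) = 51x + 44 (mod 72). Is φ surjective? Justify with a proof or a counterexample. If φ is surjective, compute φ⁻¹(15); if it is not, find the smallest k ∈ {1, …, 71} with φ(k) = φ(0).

Since gcd(51, 72) = 3, we have 51x ≡ 0 (mod 3) for all x, so φ(x) ≡ 2 (mod 3).
But 0 ≢ 2 (mod 3), so 0 ∈ ℤ/72ℤ has no preimage. So φ is not surjective.
Since φ is not surjective, we find the least positive k with φ(k) = φ(0): this means 51k ≡ 0 (mod 72), i.e. 72 ∣ 51k. Since gcd(51, 72) = 3, dividing through by 3 this holds exactly when 24 ∣ 17k, and as gcd(17, 24) = 1, exactly when 24 ∣ k.
The smallest positive such k is 24.

24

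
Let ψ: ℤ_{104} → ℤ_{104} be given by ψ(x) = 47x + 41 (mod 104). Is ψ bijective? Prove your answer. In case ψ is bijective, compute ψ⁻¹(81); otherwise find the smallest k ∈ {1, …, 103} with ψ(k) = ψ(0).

Recall that injectivity means: for all s, t in the domain, ψ(s) = ψ(t) implies s = t.
If ψ(s) = ψ(t), then 47s ≡ 47t (mod 104). Because gcd(47, 104) = 1, we may cancel 47 to get s ≡ t (mod 104).
We now compute 47⁻¹ mod 104 explicitly. Euclid's algorithm: 104 = 2·47 + 10, 47 = 4·10 + 7, 10 = 1·7 + 3, 7 = 2·3 + 1; back-substituting gives 1 = 31·47 − 14·104, so 47⁻¹ ≡ 31 (mod 104).
Then y ↦ 31(y − 41) is a two-sided inverse to ψ, so every y ∈ ℤ_{104} has a preimage.
Therefore ψ is bijective.
Since ψ is bijective, we compute ψ⁻¹(81): solve 47x + 41 ≡ 81 (mod 104), i.e. 47x ≡ 40 (mod 104).
Multiplying by 47⁻¹ = 31 gives x ≡ 31·40 = 1240 = 11·104 + 96 ≡ 96 (mod 104).
Check: ψ(96) = 47·96 + 41 = 4553 = 43·104 + 81 ≡ 81 (mod 104).

96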